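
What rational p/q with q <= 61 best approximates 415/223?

Expand x = 415/223 as a continued fraction with the Euclidean algorithm:
  415 = 1*223 + 192, so a_0 = 1.
  223 = 1*192 + 31, so a_1 = 1.
  192 = 6*31 + 6, so a_2 = 6.
  31 = 5*6 + 1, so a_3 = 5.
  6 = 6*1 + 0, so a_4 = 6.
so x = [1; 1, 6, 5, 6].
Convergents (p_i = a_i*p_{i-1} + p_{i-2}, q_i = a_i*q_{i-1} + q_{i-2} with p_{-2}=0, p_{-1}=1, q_{-2}=1, q_{-1}=0), until the denominator exceeds 61:
  i=0: a_0=1, p_0 = 1*1 + 0 = 1, q_0 = 1*0 + 1 = 1.
  i=1: a_1=1, p_1 = 1*1 + 1 = 2, q_1 = 1*1 + 0 = 1.
  i=2: a_2=6, p_2 = 6*2 + 1 = 13, q_2 = 6*1 + 1 = 7.
  i=3: a_3=5, p_3 = 5*13 + 2 = 67, q_3 = 5*7 + 1 = 36.
  i=4: a_4=6, p_4 = 6*67 + 13 = 415, q_4 = 6*36 + 7 = 223.
q_4 = 223 > 61, so the last convergent with denominator <= 61 is p_3/q_3 = 67/36.
The closest fraction with denominator <= 61 is either p_3/q_3 or the intermediate fraction (k*p_3 + p_2)/(k*q_3 + q_2) with the largest k >= 1 whose denominator stays <= 61; these approach x as k grows, and every other convergent or intermediate fraction in range is farther away.
Largest k: floor((61 - q_2)/q_3) = floor((61 - 7)/36) = 1.
That gives (1*67 + 13)/(1*36 + 7) = 80/43.
Compare the errors: |x - 67/36| = |415*36 - 67*223|/(223*36) = 1/8028, and |x - 80/43| = |415*43 - 80*223|/(223*43) = 5/9589.
Cross-multiplying, 1*9589 = 9589 < 40140 = 5*8028, so 1/8028 is smaller: the convergent 67/36 is closer to x than 80/43.

67/36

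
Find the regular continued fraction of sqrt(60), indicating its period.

[7; (1, 2, 1, 14)]

Write x_i = (sqrt(60) + m_i)/d_i with (m_0, d_0) = (0, 1). a_0 = floor(sqrt(60)) = 7, since 7^2 = 49 <= 60 < 64 = 8^2.
Iterate m_{i+1} = d_i*a_i - m_i, d_{i+1} = (60 - m_{i+1}^2)/d_i, a_{i+1} = floor((a_0 + m_{i+1})/d_{i+1}):
  m_1 = 1*7 - 0 = 7, d_1 = (60 - 7^2)/1 = 11/1 = 11, a_1 = floor((7 + 7)/11) = 1.
  m_2 = 11*1 - 7 = 4, d_2 = (60 - 4^2)/11 = 44/11 = 4, a_2 = floor((7 + 4)/4) = 2.
  m_3 = 4*2 - 4 = 4, d_3 = (60 - 4^2)/4 = 44/4 = 11, a_3 = floor((7 + 4)/11) = 1.
  m_4 = 11*1 - 4 = 7, d_4 = (60 - 7^2)/11 = 11/11 = 1, a_4 = floor((7 + 7)/1) = 14.
  m_5 = 1*14 - 7 = 7, d_5 = (60 - 7^2)/1 = 11/1 = 11: (m_5, d_5) = (m_1, d_1) = (7, 11), so from here the quotients repeat a_1, ..., a_4; the period length is 4.
Hence the expansion of sqrt(60) is a_0 = 7 followed by the repeating block 1, 2, 1, 14 (period 4).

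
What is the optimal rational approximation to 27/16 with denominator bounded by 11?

17/10

Expand x = 27/16 as a continued fraction with the Euclidean algorithm:
  27 = 1*16 + 11, so a_0 = 1.
  16 = 1*11 + 5, so a_1 = 1.
  11 = 2*5 + 1, so a_2 = 2.
  5 = 5*1 + 0, so a_3 = 5.
so x = [1; 1, 2, 5].
Convergents (p_i = a_i*p_{i-1} + p_{i-2}, q_i = a_i*q_{i-1} + q_{i-2} with p_{-2}=0, p_{-1}=1, q_{-2}=1, q_{-1}=0), until the denominator exceeds 11:
  i=0: a_0=1, p_0 = 1*1 + 0 = 1, q_0 = 1*0 + 1 = 1.
  i=1: a_1=1, p_1 = 1*1 + 1 = 2, q_1 = 1*1 + 0 = 1.
  i=2: a_2=2, p_2 = 2*2 + 1 = 5, q_2 = 2*1 + 1 = 3.
  i=3: a_3=5, p_3 = 5*5 + 2 = 27, q_3 = 5*3 + 1 = 16.
q_3 = 16 > 11, so the last convergent with denominator <= 11 is p_2/q_2 = 5/3.
The closest fraction with denominator <= 11 is either p_2/q_2 or the intermediate fraction (k*p_2 + p_1)/(k*q_2 + q_1) with the largest k >= 1 whose denominator stays <= 11; these approach x as k grows, and every other convergent or intermediate fraction in range is farther away.
Largest k: floor((11 - q_1)/q_2) = floor((11 - 1)/3) = 3.
That gives (3*5 + 2)/(3*3 + 1) = 17/10.
Compare the errors: |x - 5/3| = |27*3 - 5*16|/(16*3) = 1/48, and |x - 17/10| = |27*10 - 17*16|/(16*10) = 2/160.
Cross-multiplying, 2*48 = 96 < 160 = 1*160, so 2/160 is smaller: the intermediate fraction 17/10 is closer to x than 5/3.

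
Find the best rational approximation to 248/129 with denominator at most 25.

25/13

Expand x = 248/129 as a continued fraction with the Euclidean algorithm:
  248 = 1*129 + 119, so a_0 = 1.
  129 = 1*119 + 10, so a_1 = 1.
  119 = 11*10 + 9, so a_2 = 11.
  10 = 1*9 + 1, so a_3 = 1.
  9 = 9*1 + 0, so a_4 = 9.
so x = [1; 1, 11, 1, 9].
Convergents (p_i = a_i*p_{i-1} + p_{i-2}, q_i = a_i*q_{i-1} + q_{i-2} with p_{-2}=0, p_{-1}=1, q_{-2}=1, q_{-1}=0), until the denominator exceeds 25:
  i=0: a_0=1, p_0 = 1*1 + 0 = 1, q_0 = 1*0 + 1 = 1.
  i=1: a_1=1, p_1 = 1*1 + 1 = 2, q_1 = 1*1 + 0 = 1.
  i=2: a_2=11, p_2 = 11*2 + 1 = 23, q_2 = 11*1 + 1 = 12.
  i=3: a_3=1, p_3 = 1*23 + 2 = 25, q_3 = 1*12 + 1 = 13.
  i=4: a_4=9, p_4 = 9*25 + 23 = 248, q_4 = 9*13 + 12 = 129.
q_4 = 129 > 25, so the last convergent with denominator <= 25 is p_3/q_3 = 25/13.
The closest fraction with denominator <= 25 is either p_3/q_3 or the intermediate fraction (k*p_3 + p_2)/(k*q_3 + q_2) with the largest k >= 1 whose denominator stays <= 25; these approach x as k grows, and every other convergent or intermediate fraction in range is farther away.
Largest k: floor((25 - q_2)/q_3) = floor((25 - 12)/13) = 1.
That gives (1*25 + 23)/(1*13 + 12) = 48/25.
Compare the errors: |x - 25/13| = |248*13 - 25*129|/(129*13) = 1/1677, and |x - 48/25| = |248*25 - 48*129|/(129*25) = 8/3225.
Cross-multiplying, 1*3225 = 3225 < 13416 = 8*1677, so 1/1677 is smaller: the convergent 25/13 is closer to x than 48/25.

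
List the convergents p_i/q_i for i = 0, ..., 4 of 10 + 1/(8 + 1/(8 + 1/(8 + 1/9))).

10/1, 81/8, 658/65, 5345/528, 48763/4817

Using the convergent recurrence p_i = a_i*p_{i-1} + p_{i-2}, q_i = a_i*q_{i-1} + q_{i-2} with p_{-2}=0, p_{-1}=1, q_{-2}=1, q_{-1}=0:
  i=0: a_0=10, p_0 = 10*1 + 0 = 10, q_0 = 10*0 + 1 = 1.
  i=1: a_1=8, p_1 = 8*10 + 1 = 81, q_1 = 8*1 + 0 = 8.
  i=2: a_2=8, p_2 = 8*81 + 10 = 658, q_2 = 8*8 + 1 = 65.
  i=3: a_3=8, p_3 = 8*658 + 81 = 5345, q_3 = 8*65 + 8 = 528.
  i=4: a_4=9, p_4 = 9*5345 + 658 = 48763, q_4 = 9*528 + 65 = 4817.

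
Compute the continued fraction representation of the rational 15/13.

Run the Euclidean algorithm on 15 and 13; the successive quotients are the partial quotients a_0, a_1, ... (each step inverts the fractional part left over by the previous one):
  15 = 1*13 + 2, so a_0 = 1.
  13 = 6*2 + 1, so a_1 = 6.
  2 = 2*1 + 0, so a_2 = 2.
The remainder reaches 0 after 3 divisions, so the expansion has 3 partial quotients, read off in order.

[1; 6, 2]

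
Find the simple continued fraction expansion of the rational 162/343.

[0; 2, 8, 1, 1, 9]

Run the Euclidean algorithm on 162 and 343; the successive quotients are the partial quotients a_0, a_1, ... (each step inverts the fractional part left over by the previous one):
  162 = 0*343 + 162, so a_0 = 0.
  343 = 2*162 + 19, so a_1 = 2.
  162 = 8*19 + 10, so a_2 = 8.
  19 = 1*10 + 9, so a_3 = 1.
  10 = 1*9 + 1, so a_4 = 1.
  9 = 9*1 + 0, so a_5 = 9.
The remainder reaches 0 after 6 divisions, so the expansion has 6 partial quotients, read off in order.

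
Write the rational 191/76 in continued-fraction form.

Run the Euclidean algorithm on 191 and 76; the successive quotients are the partial quotients a_0, a_1, ... (each step inverts the fractional part left over by the previous one):
  191 = 2*76 + 39, so a_0 = 2.
  76 = 1*39 + 37, so a_1 = 1.
  39 = 1*37 + 2, so a_2 = 1.
  37 = 18*2 + 1, so a_3 = 18.
  2 = 2*1 + 0, so a_4 = 2.
The remainder reaches 0 after 5 divisions, so the expansion has 5 partial quotients, read off in order.

[2; 1, 1, 18, 2]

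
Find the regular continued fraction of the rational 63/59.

Run the Euclidean algorithm on 63 and 59; the successive quotients are the partial quotients a_0, a_1, ... (each step inverts the fractional part left over by the previous one):
  63 = 1*59 + 4, so a_0 = 1.
  59 = 14*4 + 3, so a_1 = 14.
  4 = 1*3 + 1, so a_2 = 1.
  3 = 3*1 + 0, so a_3 = 3.
The remainder reaches 0 after 4 divisions, so the expansion has 4 partial quotients, read off in order.

[1; 14, 1, 3]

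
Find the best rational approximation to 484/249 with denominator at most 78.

Expand x = 484/249 as a continued fraction with the Euclidean algorithm:
  484 = 1*249 + 235, so a_0 = 1.
  249 = 1*235 + 14, so a_1 = 1.
  235 = 16*14 + 11, so a_2 = 16.
  14 = 1*11 + 3, so a_3 = 1.
  11 = 3*3 + 2, so a_4 = 3.
  3 = 1*2 + 1, so a_5 = 1.
  2 = 2*1 + 0, so a_6 = 2.
so x = [1; 1, 16, 1, 3, 1, 2].
Convergents (p_i = a_i*p_{i-1} + p_{i-2}, q_i = a_i*q_{i-1} + q_{i-2} with p_{-2}=0, p_{-1}=1, q_{-2}=1, q_{-1}=0), until the denominator exceeds 78:
  i=0: a_0=1, p_0 = 1*1 + 0 = 1, q_0 = 1*0 + 1 = 1.
  i=1: a_1=1, p_1 = 1*1 + 1 = 2, q_1 = 1*1 + 0 = 1.
  i=2: a_2=16, p_2 = 16*2 + 1 = 33, q_2 = 16*1 + 1 = 17.
  i=3: a_3=1, p_3 = 1*33 + 2 = 35, q_3 = 1*17 + 1 = 18.
  i=4: a_4=3, p_4 = 3*35 + 33 = 138, q_4 = 3*18 + 17 = 71.
  i=5: a_5=1, p_5 = 1*138 + 35 = 173, q_5 = 1*71 + 18 = 89.
q_5 = 89 > 78, so the last convergent with denominator <= 78 is p_4/q_4 = 138/71.
The closest fraction with denominator <= 78 is either p_4/q_4 or the intermediate fraction (k*p_4 + p_3)/(k*q_4 + q_3) with the largest k >= 1 whose denominator stays <= 78; these approach x as k grows, and every other convergent or intermediate fraction in range is farther away.
Largest k: floor((78 - q_3)/q_4) = floor((78 - 18)/71) = 0.
Since k = 0, no intermediate fraction beyond p_4/q_4 has denominator <= 78, so the convergent 138/71 is the closest (its error is |484*71 - 138*249|/(249*71) = 2/17679).

138/71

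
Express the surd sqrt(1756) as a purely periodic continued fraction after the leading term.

[41; (1, 9, 2, 20, 2, 9, 1, 82)]

Write x_i = (sqrt(1756) + m_i)/d_i with (m_0, d_0) = (0, 1). a_0 = floor(sqrt(1756)) = 41, since 41^2 = 1681 <= 1756 < 1764 = 42^2.
Iterate m_{i+1} = d_i*a_i - m_i, d_{i+1} = (1756 - m_{i+1}^2)/d_i, a_{i+1} = floor((a_0 + m_{i+1})/d_{i+1}):
  m_1 = 1*41 - 0 = 41, d_1 = (1756 - 41^2)/1 = 75/1 = 75, a_1 = floor((41 + 41)/75) = 1.
  m_2 = 75*1 - 41 = 34, d_2 = (1756 - 34^2)/75 = 600/75 = 8, a_2 = floor((41 + 34)/8) = 9.
  m_3 = 8*9 - 34 = 38, d_3 = (1756 - 38^2)/8 = 312/8 = 39, a_3 = floor((41 + 38)/39) = 2.
  m_4 = 39*2 - 38 = 40, d_4 = (1756 - 40^2)/39 = 156/39 = 4, a_4 = floor((41 + 40)/4) = 20.
  m_5 = 4*20 - 40 = 40, d_5 = (1756 - 40^2)/4 = 156/4 = 39, a_5 = floor((41 + 40)/39) = 2.
  m_6 = 39*2 - 40 = 38, d_6 = (1756 - 38^2)/39 = 312/39 = 8, a_6 = floor((41 + 38)/8) = 9.
  m_7 = 8*9 - 38 = 34, d_7 = (1756 - 34^2)/8 = 600/8 = 75, a_7 = floor((41 + 34)/75) = 1.
  m_8 = 75*1 - 34 = 41, d_8 = (1756 - 41^2)/75 = 75/75 = 1, a_8 = floor((41 + 41)/1) = 82.
  m_9 = 1*82 - 41 = 41, d_9 = (1756 - 41^2)/1 = 75/1 = 75: (m_9, d_9) = (m_1, d_1) = (41, 75), so from here the quotients repeat a_1, ..., a_8; the period length is 8.
Hence the expansion of sqrt(1756) is a_0 = 41 followed by the repeating block 1, 9, 2, 20, 2, 9, 1, 82 (period 8).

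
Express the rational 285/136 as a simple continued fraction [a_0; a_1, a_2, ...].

[2; 10, 2, 6]

Run the Euclidean algorithm on 285 and 136; the successive quotients are the partial quotients a_0, a_1, ... (each step inverts the fractional part left over by the previous one):
  285 = 2*136 + 13, so a_0 = 2.
  136 = 10*13 + 6, so a_1 = 10.
  13 = 2*6 + 1, so a_2 = 2.
  6 = 6*1 + 0, so a_3 = 6.
The remainder reaches 0 after 4 divisions, so the expansion has 4 partial quotients, read off in order.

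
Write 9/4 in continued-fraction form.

[2; 4]

Run the Euclidean algorithm on 9 and 4; the successive quotients are the partial quotients a_0, a_1, ... (each step inverts the fractional part left over by the previous one):
  9 = 2*4 + 1, so a_0 = 2.
  4 = 4*1 + 0, so a_1 = 4.
The remainder reaches 0 after 2 divisions, so the expansion has 2 partial quotients, read off in order.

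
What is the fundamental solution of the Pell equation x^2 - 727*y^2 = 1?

First expand sqrt(727) as a continued fraction. With x_i = (sqrt(727) + m_i)/d_i and (m_0, d_0) = (0, 1): a_0 = floor(sqrt(727)) = 26, since 26^2 = 676 <= 727 < 729 = 27^2.
Iterate m_{i+1} = d_i*a_i - m_i, d_{i+1} = (727 - m_{i+1}^2)/d_i, a_{i+1} = floor((a_0 + m_{i+1})/d_{i+1}):
  m_1 = 1*26 - 0 = 26, d_1 = (727 - 26^2)/1 = 51/1 = 51, a_1 = floor((26 + 26)/51) = 1.
  m_2 = 51*1 - 26 = 25, d_2 = (727 - 25^2)/51 = 102/51 = 2, a_2 = floor((26 + 25)/2) = 25.
  m_3 = 2*25 - 25 = 25, d_3 = (727 - 25^2)/2 = 102/2 = 51, a_3 = floor((26 + 25)/51) = 1.
  m_4 = 51*1 - 25 = 26, d_4 = (727 - 26^2)/51 = 51/51 = 1, a_4 = floor((26 + 26)/1) = 52.
  m_5 = 1*52 - 26 = 26, d_5 = (727 - 26^2)/1 = 51/1 = 51: (m_5, d_5) = (m_1, d_1) = (26, 51), so from here the quotients repeat a_1, ..., a_4; the period length is 4.
So sqrt(727) = [26; (1, 25, 1, 52)] with period length k = 4.
k is even, so the fundamental solution of x^2 - 727y^2 = 1 is (p_{k-1}, q_{k-1}) = (p_3, q_3); compute convergents through index 3.
Convergents (p_i = a_i*p_{i-1} + p_{i-2}, q_i = a_i*q_{i-1} + q_{i-2} with p_{-2}=0, p_{-1}=1, q_{-2}=1, q_{-1}=0):
  i=0: a_0=26, p_0 = 26*1 + 0 = 26, q_0 = 26*0 + 1 = 1.
  i=1: a_1=1, p_1 = 1*26 + 1 = 27, q_1 = 1*1 + 0 = 1.
  i=2: a_2=25, p_2 = 25*27 + 26 = 701, q_2 = 25*1 + 1 = 26.
  i=3: a_3=1, p_3 = 1*701 + 27 = 728, q_3 = 1*26 + 1 = 27.
Check: 728^2 - 727*27^2 = 529984 - 529983 = 1, so (x, y) = (728, 27) solves the equation, and by the theorem it is the least positive solution.

(x, y) = (728, 27)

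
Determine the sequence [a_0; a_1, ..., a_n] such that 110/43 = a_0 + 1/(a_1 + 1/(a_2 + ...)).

[2; 1, 1, 3, 1, 4]

Run the Euclidean algorithm on 110 and 43; the successive quotients are the partial quotients a_0, a_1, ... (each step inverts the fractional part left over by the previous one):
  110 = 2*43 + 24, so a_0 = 2.
  43 = 1*24 + 19, so a_1 = 1.
  24 = 1*19 + 5, so a_2 = 1.
  19 = 3*5 + 4, so a_3 = 3.
  5 = 1*4 + 1, so a_4 = 1.
  4 = 4*1 + 0, so a_5 = 4.
The remainder reaches 0 after 6 divisions, so the expansion has 6 partial quotients, read off in order.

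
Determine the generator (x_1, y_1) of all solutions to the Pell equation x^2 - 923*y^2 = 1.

(x, y) = (638, 21)

First expand sqrt(923) as a continued fraction. With x_i = (sqrt(923) + m_i)/d_i and (m_0, d_0) = (0, 1): a_0 = floor(sqrt(923)) = 30, since 30^2 = 900 <= 923 < 961 = 31^2.
Iterate m_{i+1} = d_i*a_i - m_i, d_{i+1} = (923 - m_{i+1}^2)/d_i, a_{i+1} = floor((a_0 + m_{i+1})/d_{i+1}):
  m_1 = 1*30 - 0 = 30, d_1 = (923 - 30^2)/1 = 23/1 = 23, a_1 = floor((30 + 30)/23) = 2.
  m_2 = 23*2 - 30 = 16, d_2 = (923 - 16^2)/23 = 667/23 = 29, a_2 = floor((30 + 16)/29) = 1.
  m_3 = 29*1 - 16 = 13, d_3 = (923 - 13^2)/29 = 754/29 = 26, a_3 = floor((30 + 13)/26) = 1.
  m_4 = 26*1 - 13 = 13, d_4 = (923 - 13^2)/26 = 754/26 = 29, a_4 = floor((30 + 13)/29) = 1.
  m_5 = 29*1 - 13 = 16, d_5 = (923 - 16^2)/29 = 667/29 = 23, a_5 = floor((30 + 16)/23) = 2.
  m_6 = 23*2 - 16 = 30, d_6 = (923 - 30^2)/23 = 23/23 = 1, a_6 = floor((30 + 30)/1) = 60.
  m_7 = 1*60 - 30 = 30, d_7 = (923 - 30^2)/1 = 23/1 = 23: (m_7, d_7) = (m_1, d_1) = (30, 23), so from here the quotients repeat a_1, ..., a_6; the period length is 6.
So sqrt(923) = [30; (2, 1, 1, 1, 2, 60)] with period length k = 6.
k is even, so the fundamental solution of x^2 - 923y^2 = 1 is (p_{k-1}, q_{k-1}) = (p_5, q_5); compute convergents through index 5.
Convergents (p_i = a_i*p_{i-1} + p_{i-2}, q_i = a_i*q_{i-1} + q_{i-2} with p_{-2}=0, p_{-1}=1, q_{-2}=1, q_{-1}=0):
  i=0: a_0=30, p_0 = 30*1 + 0 = 30, q_0 = 30*0 + 1 = 1.
  i=1: a_1=2, p_1 = 2*30 + 1 = 61, q_1 = 2*1 + 0 = 2.
  i=2: a_2=1, p_2 = 1*61 + 30 = 91, q_2 = 1*2 + 1 = 3.
  i=3: a_3=1, p_3 = 1*91 + 61 = 152, q_3 = 1*3 + 2 = 5.
  i=4: a_4=1, p_4 = 1*152 + 91 = 243, q_4 = 1*5 + 3 = 8.
  i=5: a_5=2, p_5 = 2*243 + 152 = 638, q_5 = 2*8 + 5 = 21.
Check: 638^2 - 923*21^2 = 407044 - 407043 = 1, so (x, y) = (638, 21) solves the equation, and by the theorem it is the least positive solution.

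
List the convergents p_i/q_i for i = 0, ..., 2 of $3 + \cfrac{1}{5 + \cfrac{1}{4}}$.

Using the convergent recurrence p_i = a_i*p_{i-1} + p_{i-2}, q_i = a_i*q_{i-1} + q_{i-2} with p_{-2}=0, p_{-1}=1, q_{-2}=1, q_{-1}=0:
  i=0: a_0=3, p_0 = 3*1 + 0 = 3, q_0 = 3*0 + 1 = 1.
  i=1: a_1=5, p_1 = 5*3 + 1 = 16, q_1 = 5*1 + 0 = 5.
  i=2: a_2=4, p_2 = 4*16 + 3 = 67, q_2 = 4*5 + 1 = 21.

3/1, 16/5, 67/21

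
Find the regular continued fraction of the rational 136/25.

[5; 2, 3, 1, 2]

Run the Euclidean algorithm on 136 and 25; the successive quotients are the partial quotients a_0, a_1, ... (each step inverts the fractional part left over by the previous one):
  136 = 5*25 + 11, so a_0 = 5.
  25 = 2*11 + 3, so a_1 = 2.
  11 = 3*3 + 2, so a_2 = 3.
  3 = 1*2 + 1, so a_3 = 1.
  2 = 2*1 + 0, so a_4 = 2.
The remainder reaches 0 after 5 divisions, so the expansion has 5 partial quotients, read off in order.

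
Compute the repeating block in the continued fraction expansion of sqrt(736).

[27; (7, 1, 2, 1, 2, 1, 7, 54)]

Write x_i = (sqrt(736) + m_i)/d_i with (m_0, d_0) = (0, 1). a_0 = floor(sqrt(736)) = 27, since 27^2 = 729 <= 736 < 784 = 28^2.
Iterate m_{i+1} = d_i*a_i - m_i, d_{i+1} = (736 - m_{i+1}^2)/d_i, a_{i+1} = floor((a_0 + m_{i+1})/d_{i+1}):
  m_1 = 1*27 - 0 = 27, d_1 = (736 - 27^2)/1 = 7/1 = 7, a_1 = floor((27 + 27)/7) = 7.
  m_2 = 7*7 - 27 = 22, d_2 = (736 - 22^2)/7 = 252/7 = 36, a_2 = floor((27 + 22)/36) = 1.
  m_3 = 36*1 - 22 = 14, d_3 = (736 - 14^2)/36 = 540/36 = 15, a_3 = floor((27 + 14)/15) = 2.
  m_4 = 15*2 - 14 = 16, d_4 = (736 - 16^2)/15 = 480/15 = 32, a_4 = floor((27 + 16)/32) = 1.
  m_5 = 32*1 - 16 = 16, d_5 = (736 - 16^2)/32 = 480/32 = 15, a_5 = floor((27 + 16)/15) = 2.
  m_6 = 15*2 - 16 = 14, d_6 = (736 - 14^2)/15 = 540/15 = 36, a_6 = floor((27 + 14)/36) = 1.
  m_7 = 36*1 - 14 = 22, d_7 = (736 - 22^2)/36 = 252/36 = 7, a_7 = floor((27 + 22)/7) = 7.
  m_8 = 7*7 - 22 = 27, d_8 = (736 - 27^2)/7 = 7/7 = 1, a_8 = floor((27 + 27)/1) = 54.
  m_9 = 1*54 - 27 = 27, d_9 = (736 - 27^2)/1 = 7/1 = 7: (m_9, d_9) = (m_1, d_1) = (27, 7), so from here the quotients repeat a_1, ..., a_8; the period length is 8.
Hence the expansion of sqrt(736) is a_0 = 27 followed by the repeating block 7, 1, 2, 1, 2, 1, 7, 54 (period 8).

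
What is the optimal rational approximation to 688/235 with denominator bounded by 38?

41/14

Expand x = 688/235 as a continued fraction with the Euclidean algorithm:
  688 = 2*235 + 218, so a_0 = 2.
  235 = 1*218 + 17, so a_1 = 1.
  218 = 12*17 + 14, so a_2 = 12.
  17 = 1*14 + 3, so a_3 = 1.
  14 = 4*3 + 2, so a_4 = 4.
  3 = 1*2 + 1, so a_5 = 1.
  2 = 2*1 + 0, so a_6 = 2.
so x = [2; 1, 12, 1, 4, 1, 2].
Convergents (p_i = a_i*p_{i-1} + p_{i-2}, q_i = a_i*q_{i-1} + q_{i-2} with p_{-2}=0, p_{-1}=1, q_{-2}=1, q_{-1}=0), until the denominator exceeds 38:
  i=0: a_0=2, p_0 = 2*1 + 0 = 2, q_0 = 2*0 + 1 = 1.
  i=1: a_1=1, p_1 = 1*2 + 1 = 3, q_1 = 1*1 + 0 = 1.
  i=2: a_2=12, p_2 = 12*3 + 2 = 38, q_2 = 12*1 + 1 = 13.
  i=3: a_3=1, p_3 = 1*38 + 3 = 41, q_3 = 1*13 + 1 = 14.
  i=4: a_4=4, p_4 = 4*41 + 38 = 202, q_4 = 4*14 + 13 = 69.
q_4 = 69 > 38, so the last convergent with denominator <= 38 is p_3/q_3 = 41/14.
The closest fraction with denominator <= 38 is either p_3/q_3 or the intermediate fraction (k*p_3 + p_2)/(k*q_3 + q_2) with the largest k >= 1 whose denominator stays <= 38; these approach x as k grows, and every other convergent or intermediate fraction in range is farther away.
Largest k: floor((38 - q_2)/q_3) = floor((38 - 13)/14) = 1.
That gives (1*41 + 38)/(1*14 + 13) = 79/27.
Compare the errors: |x - 41/14| = |688*14 - 41*235|/(235*14) = 3/3290, and |x - 79/27| = |688*27 - 79*235|/(235*27) = 11/6345.
Cross-multiplying, 3*6345 = 19035 < 36190 = 11*3290, so 3/3290 is smaller: the convergent 41/14 is closer to x than 79/27.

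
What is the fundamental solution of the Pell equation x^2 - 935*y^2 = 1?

(x, y) = (1376, 45)

First expand sqrt(935) as a continued fraction. With x_i = (sqrt(935) + m_i)/d_i and (m_0, d_0) = (0, 1): a_0 = floor(sqrt(935)) = 30, since 30^2 = 900 <= 935 < 961 = 31^2.
Iterate m_{i+1} = d_i*a_i - m_i, d_{i+1} = (935 - m_{i+1}^2)/d_i, a_{i+1} = floor((a_0 + m_{i+1})/d_{i+1}):
  m_1 = 1*30 - 0 = 30, d_1 = (935 - 30^2)/1 = 35/1 = 35, a_1 = floor((30 + 30)/35) = 1.
  m_2 = 35*1 - 30 = 5, d_2 = (935 - 5^2)/35 = 910/35 = 26, a_2 = floor((30 + 5)/26) = 1.
  m_3 = 26*1 - 5 = 21, d_3 = (935 - 21^2)/26 = 494/26 = 19, a_3 = floor((30 + 21)/19) = 2.
  m_4 = 19*2 - 21 = 17, d_4 = (935 - 17^2)/19 = 646/19 = 34, a_4 = floor((30 + 17)/34) = 1.
  m_5 = 34*1 - 17 = 17, d_5 = (935 - 17^2)/34 = 646/34 = 19, a_5 = floor((30 + 17)/19) = 2.
  m_6 = 19*2 - 17 = 21, d_6 = (935 - 21^2)/19 = 494/19 = 26, a_6 = floor((30 + 21)/26) = 1.
  m_7 = 26*1 - 21 = 5, d_7 = (935 - 5^2)/26 = 910/26 = 35, a_7 = floor((30 + 5)/35) = 1.
  m_8 = 35*1 - 5 = 30, d_8 = (935 - 30^2)/35 = 35/35 = 1, a_8 = floor((30 + 30)/1) = 60.
  m_9 = 1*60 - 30 = 30, d_9 = (935 - 30^2)/1 = 35/1 = 35: (m_9, d_9) = (m_1, d_1) = (30, 35), so from here the quotients repeat a_1, ..., a_8; the period length is 8.
So sqrt(935) = [30; (1, 1, 2, 1, 2, 1, 1, 60)] with period length k = 8.
k is even, so the fundamental solution of x^2 - 935y^2 = 1 is (p_{k-1}, q_{k-1}) = (p_7, q_7); compute convergents through index 7.
Convergents (p_i = a_i*p_{i-1} + p_{i-2}, q_i = a_i*q_{i-1} + q_{i-2} with p_{-2}=0, p_{-1}=1, q_{-2}=1, q_{-1}=0):
  i=0: a_0=30, p_0 = 30*1 + 0 = 30, q_0 = 30*0 + 1 = 1.
  i=1: a_1=1, p_1 = 1*30 + 1 = 31, q_1 = 1*1 + 0 = 1.
  i=2: a_2=1, p_2 = 1*31 + 30 = 61, q_2 = 1*1 + 1 = 2.
  i=3: a_3=2, p_3 = 2*61 + 31 = 153, q_3 = 2*2 + 1 = 5.
  i=4: a_4=1, p_4 = 1*153 + 61 = 214, q_4 = 1*5 + 2 = 7.
  i=5: a_5=2, p_5 = 2*214 + 153 = 581, q_5 = 2*7 + 5 = 19.
  i=6: a_6=1, p_6 = 1*581 + 214 = 795, q_6 = 1*19 + 7 = 26.
  i=7: a_7=1, p_7 = 1*795 + 581 = 1376, q_7 = 1*26 + 19 = 45.
Check: 1376^2 - 935*45^2 = 1893376 - 1893375 = 1, so (x, y) = (1376, 45) solves the equation, and by the theorem it is the least positive solution.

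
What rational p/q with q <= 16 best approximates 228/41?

89/16

Expand x = 228/41 as a continued fraction with the Euclidean algorithm:
  228 = 5*41 + 23, so a_0 = 5.
  41 = 1*23 + 18, so a_1 = 1.
  23 = 1*18 + 5, so a_2 = 1.
  18 = 3*5 + 3, so a_3 = 3.
  5 = 1*3 + 2, so a_4 = 1.
  3 = 1*2 + 1, so a_5 = 1.
  2 = 2*1 + 0, so a_6 = 2.
so x = [5; 1, 1, 3, 1, 1, 2].
Convergents (p_i = a_i*p_{i-1} + p_{i-2}, q_i = a_i*q_{i-1} + q_{i-2} with p_{-2}=0, p_{-1}=1, q_{-2}=1, q_{-1}=0), until the denominator exceeds 16:
  i=0: a_0=5, p_0 = 5*1 + 0 = 5, q_0 = 5*0 + 1 = 1.
  i=1: a_1=1, p_1 = 1*5 + 1 = 6, q_1 = 1*1 + 0 = 1.
  i=2: a_2=1, p_2 = 1*6 + 5 = 11, q_2 = 1*1 + 1 = 2.
  i=3: a_3=3, p_3 = 3*11 + 6 = 39, q_3 = 3*2 + 1 = 7.
  i=4: a_4=1, p_4 = 1*39 + 11 = 50, q_4 = 1*7 + 2 = 9.
  i=5: a_5=1, p_5 = 1*50 + 39 = 89, q_5 = 1*9 + 7 = 16.
  i=6: a_6=2, p_6 = 2*89 + 50 = 228, q_6 = 2*16 + 9 = 41.
q_6 = 41 > 16, so the last convergent with denominator <= 16 is p_5/q_5 = 89/16.
The closest fraction with denominator <= 16 is either p_5/q_5 or the intermediate fraction (k*p_5 + p_4)/(k*q_5 + q_4) with the largest k >= 1 whose denominator stays <= 16; these approach x as k grows, and every other convergent or intermediate fraction in range is farther away.
Largest k: floor((16 - q_4)/q_5) = floor((16 - 9)/16) = 0.
Since k = 0, no intermediate fraction beyond p_5/q_5 has denominator <= 16, so the convergent 89/16 is the closest (its error is |228*16 - 89*41|/(41*16) = 1/656).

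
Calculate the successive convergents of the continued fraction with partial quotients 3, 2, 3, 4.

Using the convergent recurrence p_i = a_i*p_{i-1} + p_{i-2}, q_i = a_i*q_{i-1} + q_{i-2} with p_{-2}=0, p_{-1}=1, q_{-2}=1, q_{-1}=0:
  i=0: a_0=3, p_0 = 3*1 + 0 = 3, q_0 = 3*0 + 1 = 1.
  i=1: a_1=2, p_1 = 2*3 + 1 = 7, q_1 = 2*1 + 0 = 2.
  i=2: a_2=3, p_2 = 3*7 + 3 = 24, q_2 = 3*2 + 1 = 7.
  i=3: a_3=4, p_3 = 4*24 + 7 = 103, q_3 = 4*7 + 2 = 30.

3/1, 7/2, 24/7, 103/30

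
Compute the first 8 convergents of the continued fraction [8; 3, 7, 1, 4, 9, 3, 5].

8/1, 25/3, 183/22, 208/25, 1015/122, 9343/1123, 29044/3491, 154563/18578

Using the convergent recurrence p_i = a_i*p_{i-1} + p_{i-2}, q_i = a_i*q_{i-1} + q_{i-2} with p_{-2}=0, p_{-1}=1, q_{-2}=1, q_{-1}=0:
  i=0: a_0=8, p_0 = 8*1 + 0 = 8, q_0 = 8*0 + 1 = 1.
  i=1: a_1=3, p_1 = 3*8 + 1 = 25, q_1 = 3*1 + 0 = 3.
  i=2: a_2=7, p_2 = 7*25 + 8 = 183, q_2 = 7*3 + 1 = 22.
  i=3: a_3=1, p_3 = 1*183 + 25 = 208, q_3 = 1*22 + 3 = 25.
  i=4: a_4=4, p_4 = 4*208 + 183 = 1015, q_4 = 4*25 + 22 = 122.
  i=5: a_5=9, p_5 = 9*1015 + 208 = 9343, q_5 = 9*122 + 25 = 1123.
  i=6: a_6=3, p_6 = 3*9343 + 1015 = 29044, q_6 = 3*1123 + 122 = 3491.
  i=7: a_7=5, p_7 = 5*29044 + 9343 = 154563, q_7 = 5*3491 + 1123 = 18578.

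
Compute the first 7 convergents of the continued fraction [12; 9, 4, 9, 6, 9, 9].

12/1, 109/9, 448/37, 4141/342, 25294/2089, 231787/19143, 2111377/174376

Using the convergent recurrence p_i = a_i*p_{i-1} + p_{i-2}, q_i = a_i*q_{i-1} + q_{i-2} with p_{-2}=0, p_{-1}=1, q_{-2}=1, q_{-1}=0:
  i=0: a_0=12, p_0 = 12*1 + 0 = 12, q_0 = 12*0 + 1 = 1.
  i=1: a_1=9, p_1 = 9*12 + 1 = 109, q_1 = 9*1 + 0 = 9.
  i=2: a_2=4, p_2 = 4*109 + 12 = 448, q_2 = 4*9 + 1 = 37.
  i=3: a_3=9, p_3 = 9*448 + 109 = 4141, q_3 = 9*37 + 9 = 342.
  i=4: a_4=6, p_4 = 6*4141 + 448 = 25294, q_4 = 6*342 + 37 = 2089.
  i=5: a_5=9, p_5 = 9*25294 + 4141 = 231787, q_5 = 9*2089 + 342 = 19143.
  i=6: a_6=9, p_6 = 9*231787 + 25294 = 2111377, q_6 = 9*19143 + 2089 = 174376.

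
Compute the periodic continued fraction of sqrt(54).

Write x_i = (sqrt(54) + m_i)/d_i with (m_0, d_0) = (0, 1). a_0 = floor(sqrt(54)) = 7, since 7^2 = 49 <= 54 < 64 = 8^2.
Iterate m_{i+1} = d_i*a_i - m_i, d_{i+1} = (54 - m_{i+1}^2)/d_i, a_{i+1} = floor((a_0 + m_{i+1})/d_{i+1}):
  m_1 = 1*7 - 0 = 7, d_1 = (54 - 7^2)/1 = 5/1 = 5, a_1 = floor((7 + 7)/5) = 2.
  m_2 = 5*2 - 7 = 3, d_2 = (54 - 3^2)/5 = 45/5 = 9, a_2 = floor((7 + 3)/9) = 1.
  m_3 = 9*1 - 3 = 6, d_3 = (54 - 6^2)/9 = 18/9 = 2, a_3 = floor((7 + 6)/2) = 6.
  m_4 = 2*6 - 6 = 6, d_4 = (54 - 6^2)/2 = 18/2 = 9, a_4 = floor((7 + 6)/9) = 1.
  m_5 = 9*1 - 6 = 3, d_5 = (54 - 3^2)/9 = 45/9 = 5, a_5 = floor((7 + 3)/5) = 2.
  m_6 = 5*2 - 3 = 7, d_6 = (54 - 7^2)/5 = 5/5 = 1, a_6 = floor((7 + 7)/1) = 14.
  m_7 = 1*14 - 7 = 7, d_7 = (54 - 7^2)/1 = 5/1 = 5: (m_7, d_7) = (m_1, d_1) = (7, 5), so from here the quotients repeat a_1, ..., a_6; the period length is 6.
Hence the expansion of sqrt(54) is a_0 = 7 followed by the repeating block 2, 1, 6, 1, 2, 14 (period 6).

[7; (2, 1, 6, 1, 2, 14)]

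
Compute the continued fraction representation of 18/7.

Run the Euclidean algorithm on 18 and 7; the successive quotients are the partial quotients a_0, a_1, ... (each step inverts the fractional part left over by the previous one):
  18 = 2*7 + 4, so a_0 = 2.
  7 = 1*4 + 3, so a_1 = 1.
  4 = 1*3 + 1, so a_2 = 1.
  3 = 3*1 + 0, so a_3 = 3.
The remainder reaches 0 after 4 divisions, so the expansion has 4 partial quotients, read off in order.

[2; 1, 1, 3]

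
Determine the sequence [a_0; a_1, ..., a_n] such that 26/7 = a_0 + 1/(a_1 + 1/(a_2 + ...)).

[3; 1, 2, 2]

Run the Euclidean algorithm on 26 and 7; the successive quotients are the partial quotients a_0, a_1, ... (each step inverts the fractional part left over by the previous one):
  26 = 3*7 + 5, so a_0 = 3.
  7 = 1*5 + 2, so a_1 = 1.
  5 = 2*2 + 1, so a_2 = 2.
  2 = 2*1 + 0, so a_3 = 2.
The remainder reaches 0 after 4 divisions, so the expansion has 4 partial quotients, read off in order.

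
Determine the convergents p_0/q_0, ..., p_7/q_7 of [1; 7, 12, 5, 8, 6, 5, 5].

Using the convergent recurrence p_i = a_i*p_{i-1} + p_{i-2}, q_i = a_i*q_{i-1} + q_{i-2} with p_{-2}=0, p_{-1}=1, q_{-2}=1, q_{-1}=0:
  i=0: a_0=1, p_0 = 1*1 + 0 = 1, q_0 = 1*0 + 1 = 1.
  i=1: a_1=7, p_1 = 7*1 + 1 = 8, q_1 = 7*1 + 0 = 7.
  i=2: a_2=12, p_2 = 12*8 + 1 = 97, q_2 = 12*7 + 1 = 85.
  i=3: a_3=5, p_3 = 5*97 + 8 = 493, q_3 = 5*85 + 7 = 432.
  i=4: a_4=8, p_4 = 8*493 + 97 = 4041, q_4 = 8*432 + 85 = 3541.
  i=5: a_5=6, p_5 = 6*4041 + 493 = 24739, q_5 = 6*3541 + 432 = 21678.
  i=6: a_6=5, p_6 = 5*24739 + 4041 = 127736, q_6 = 5*21678 + 3541 = 111931.
  i=7: a_7=5, p_7 = 5*127736 + 24739 = 663419, q_7 = 5*111931 + 21678 = 581333.

1/1, 8/7, 97/85, 493/432, 4041/3541, 24739/21678, 127736/111931, 663419/581333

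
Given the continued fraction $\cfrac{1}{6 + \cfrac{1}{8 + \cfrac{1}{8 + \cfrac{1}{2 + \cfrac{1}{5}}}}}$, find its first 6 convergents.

Using the convergent recurrence p_i = a_i*p_{i-1} + p_{i-2}, q_i = a_i*q_{i-1} + q_{i-2} with p_{-2}=0, p_{-1}=1, q_{-2}=1, q_{-1}=0:
  i=0: a_0=0, p_0 = 0*1 + 0 = 0, q_0 = 0*0 + 1 = 1.
  i=1: a_1=6, p_1 = 6*0 + 1 = 1, q_1 = 6*1 + 0 = 6.
  i=2: a_2=8, p_2 = 8*1 + 0 = 8, q_2 = 8*6 + 1 = 49.
  i=3: a_3=8, p_3 = 8*8 + 1 = 65, q_3 = 8*49 + 6 = 398.
  i=4: a_4=2, p_4 = 2*65 + 8 = 138, q_4 = 2*398 + 49 = 845.
  i=5: a_5=5, p_5 = 5*138 + 65 = 755, q_5 = 5*845 + 398 = 4623.

0/1, 1/6, 8/49, 65/398, 138/845, 755/4623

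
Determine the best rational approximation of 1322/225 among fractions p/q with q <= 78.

47/8

Expand x = 1322/225 as a continued fraction with the Euclidean algorithm:
  1322 = 5*225 + 197, so a_0 = 5.
  225 = 1*197 + 28, so a_1 = 1.
  197 = 7*28 + 1, so a_2 = 7.
  28 = 28*1 + 0, so a_3 = 28.
so x = [5; 1, 7, 28].
Convergents (p_i = a_i*p_{i-1} + p_{i-2}, q_i = a_i*q_{i-1} + q_{i-2} with p_{-2}=0, p_{-1}=1, q_{-2}=1, q_{-1}=0), until the denominator exceeds 78:
  i=0: a_0=5, p_0 = 5*1 + 0 = 5, q_0 = 5*0 + 1 = 1.
  i=1: a_1=1, p_1 = 1*5 + 1 = 6, q_1 = 1*1 + 0 = 1.
  i=2: a_2=7, p_2 = 7*6 + 5 = 47, q_2 = 7*1 + 1 = 8.
  i=3: a_3=28, p_3 = 28*47 + 6 = 1322, q_3 = 28*8 + 1 = 225.
q_3 = 225 > 78, so the last convergent with denominator <= 78 is p_2/q_2 = 47/8.
The closest fraction with denominator <= 78 is either p_2/q_2 or the intermediate fraction (k*p_2 + p_1)/(k*q_2 + q_1) with the largest k >= 1 whose denominator stays <= 78; these approach x as k grows, and every other convergent or intermediate fraction in range is farther away.
Largest k: floor((78 - q_1)/q_2) = floor((78 - 1)/8) = 9.
That gives (9*47 + 6)/(9*8 + 1) = 429/73.
Compare the errors: |x - 47/8| = |1322*8 - 47*225|/(225*8) = 1/1800, and |x - 429/73| = |1322*73 - 429*225|/(225*73) = 19/16425.
Cross-multiplying, 1*16425 = 16425 < 34200 = 19*1800, so 1/1800 is smaller: the convergent 47/8 is closer to x than 429/73.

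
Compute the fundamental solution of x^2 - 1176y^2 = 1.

First expand sqrt(1176) as a continued fraction. With x_i = (sqrt(1176) + m_i)/d_i and (m_0, d_0) = (0, 1): a_0 = floor(sqrt(1176)) = 34, since 34^2 = 1156 <= 1176 < 1225 = 35^2.
Iterate m_{i+1} = d_i*a_i - m_i, d_{i+1} = (1176 - m_{i+1}^2)/d_i, a_{i+1} = floor((a_0 + m_{i+1})/d_{i+1}):
  m_1 = 1*34 - 0 = 34, d_1 = (1176 - 34^2)/1 = 20/1 = 20, a_1 = floor((34 + 34)/20) = 3.
  m_2 = 20*3 - 34 = 26, d_2 = (1176 - 26^2)/20 = 500/20 = 25, a_2 = floor((34 + 26)/25) = 2.
  m_3 = 25*2 - 26 = 24, d_3 = (1176 - 24^2)/25 = 600/25 = 24, a_3 = floor((34 + 24)/24) = 2.
  m_4 = 24*2 - 24 = 24, d_4 = (1176 - 24^2)/24 = 600/24 = 25, a_4 = floor((34 + 24)/25) = 2.
  m_5 = 25*2 - 24 = 26, d_5 = (1176 - 26^2)/25 = 500/25 = 20, a_5 = floor((34 + 26)/20) = 3.
  m_6 = 20*3 - 26 = 34, d_6 = (1176 - 34^2)/20 = 20/20 = 1, a_6 = floor((34 + 34)/1) = 68.
  m_7 = 1*68 - 34 = 34, d_7 = (1176 - 34^2)/1 = 20/1 = 20: (m_7, d_7) = (m_1, d_1) = (34, 20), so from here the quotients repeat a_1, ..., a_6; the period length is 6.
So sqrt(1176) = [34; (3, 2, 2, 2, 3, 68)] with period length k = 6.
k is even, so the fundamental solution of x^2 - 1176y^2 = 1 is (p_{k-1}, q_{k-1}) = (p_5, q_5); compute convergents through index 5.
Convergents (p_i = a_i*p_{i-1} + p_{i-2}, q_i = a_i*q_{i-1} + q_{i-2} with p_{-2}=0, p_{-1}=1, q_{-2}=1, q_{-1}=0):
  i=0: a_0=34, p_0 = 34*1 + 0 = 34, q_0 = 34*0 + 1 = 1.
  i=1: a_1=3, p_1 = 3*34 + 1 = 103, q_1 = 3*1 + 0 = 3.
  i=2: a_2=2, p_2 = 2*103 + 34 = 240, q_2 = 2*3 + 1 = 7.
  i=3: a_3=2, p_3 = 2*240 + 103 = 583, q_3 = 2*7 + 3 = 17.
  i=4: a_4=2, p_4 = 2*583 + 240 = 1406, q_4 = 2*17 + 7 = 41.
  i=5: a_5=3, p_5 = 3*1406 + 583 = 4801, q_5 = 3*41 + 17 = 140.
Check: 4801^2 - 1176*140^2 = 23049601 - 23049600 = 1, so (x, y) = (4801, 140) solves the equation, and by the theorem it is the least positive solution.

(x, y) = (4801, 140)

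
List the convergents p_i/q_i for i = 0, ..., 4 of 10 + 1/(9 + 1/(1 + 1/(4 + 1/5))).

Using the convergent recurrence p_i = a_i*p_{i-1} + p_{i-2}, q_i = a_i*q_{i-1} + q_{i-2} with p_{-2}=0, p_{-1}=1, q_{-2}=1, q_{-1}=0:
  i=0: a_0=10, p_0 = 10*1 + 0 = 10, q_0 = 10*0 + 1 = 1.
  i=1: a_1=9, p_1 = 9*10 + 1 = 91, q_1 = 9*1 + 0 = 9.
  i=2: a_2=1, p_2 = 1*91 + 10 = 101, q_2 = 1*9 + 1 = 10.
  i=3: a_3=4, p_3 = 4*101 + 91 = 495, q_3 = 4*10 + 9 = 49.
  i=4: a_4=5, p_4 = 5*495 + 101 = 2576, q_4 = 5*49 + 10 = 255.

10/1, 91/9, 101/10, 495/49, 2576/255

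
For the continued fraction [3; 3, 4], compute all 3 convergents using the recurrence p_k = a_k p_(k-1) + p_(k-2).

3/1, 10/3, 43/13

Using the convergent recurrence p_i = a_i*p_{i-1} + p_{i-2}, q_i = a_i*q_{i-1} + q_{i-2} with p_{-2}=0, p_{-1}=1, q_{-2}=1, q_{-1}=0:
  i=0: a_0=3, p_0 = 3*1 + 0 = 3, q_0 = 3*0 + 1 = 1.
  i=1: a_1=3, p_1 = 3*3 + 1 = 10, q_1 = 3*1 + 0 = 3.
  i=2: a_2=4, p_2 = 4*10 + 3 = 43, q_2 = 4*3 + 1 = 13.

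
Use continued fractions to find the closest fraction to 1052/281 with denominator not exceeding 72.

Expand x = 1052/281 as a continued fraction with the Euclidean algorithm:
  1052 = 3*281 + 209, so a_0 = 3.
  281 = 1*209 + 72, so a_1 = 1.
  209 = 2*72 + 65, so a_2 = 2.
  72 = 1*65 + 7, so a_3 = 1.
  65 = 9*7 + 2, so a_4 = 9.
  7 = 3*2 + 1, so a_5 = 3.
  2 = 2*1 + 0, so a_6 = 2.
so x = [3; 1, 2, 1, 9, 3, 2].
Convergents (p_i = a_i*p_{i-1} + p_{i-2}, q_i = a_i*q_{i-1} + q_{i-2} with p_{-2}=0, p_{-1}=1, q_{-2}=1, q_{-1}=0), until the denominator exceeds 72:
  i=0: a_0=3, p_0 = 3*1 + 0 = 3, q_0 = 3*0 + 1 = 1.
  i=1: a_1=1, p_1 = 1*3 + 1 = 4, q_1 = 1*1 + 0 = 1.
  i=2: a_2=2, p_2 = 2*4 + 3 = 11, q_2 = 2*1 + 1 = 3.
  i=3: a_3=1, p_3 = 1*11 + 4 = 15, q_3 = 1*3 + 1 = 4.
  i=4: a_4=9, p_4 = 9*15 + 11 = 146, q_4 = 9*4 + 3 = 39.
  i=5: a_5=3, p_5 = 3*146 + 15 = 453, q_5 = 3*39 + 4 = 121.
q_5 = 121 > 72, so the last convergent with denominator <= 72 is p_4/q_4 = 146/39.
The closest fraction with denominator <= 72 is either p_4/q_4 or the intermediate fraction (k*p_4 + p_3)/(k*q_4 + q_3) with the largest k >= 1 whose denominator stays <= 72; these approach x as k grows, and every other convergent or intermediate fraction in range is farther away.
Largest k: floor((72 - q_3)/q_4) = floor((72 - 4)/39) = 1.
That gives (1*146 + 15)/(1*39 + 4) = 161/43.
Compare the errors: |x - 146/39| = |1052*39 - 146*281|/(281*39) = 2/10959, and |x - 161/43| = |1052*43 - 161*281|/(281*43) = 5/12083.
Cross-multiplying, 2*12083 = 24166 < 54795 = 5*10959, so 2/10959 is smaller: the convergent 146/39 is closer to x than 161/43.

146/39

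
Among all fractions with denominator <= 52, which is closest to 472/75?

Expand x = 472/75 as a continued fraction with the Euclidean algorithm:
  472 = 6*75 + 22, so a_0 = 6.
  75 = 3*22 + 9, so a_1 = 3.
  22 = 2*9 + 4, so a_2 = 2.
  9 = 2*4 + 1, so a_3 = 2.
  4 = 4*1 + 0, so a_4 = 4.
so x = [6; 3, 2, 2, 4].
Convergents (p_i = a_i*p_{i-1} + p_{i-2}, q_i = a_i*q_{i-1} + q_{i-2} with p_{-2}=0, p_{-1}=1, q_{-2}=1, q_{-1}=0), until the denominator exceeds 52:
  i=0: a_0=6, p_0 = 6*1 + 0 = 6, q_0 = 6*0 + 1 = 1.
  i=1: a_1=3, p_1 = 3*6 + 1 = 19, q_1 = 3*1 + 0 = 3.
  i=2: a_2=2, p_2 = 2*19 + 6 = 44, q_2 = 2*3 + 1 = 7.
  i=3: a_3=2, p_3 = 2*44 + 19 = 107, q_3 = 2*7 + 3 = 17.
  i=4: a_4=4, p_4 = 4*107 + 44 = 472, q_4 = 4*17 + 7 = 75.
q_4 = 75 > 52, so the last convergent with denominator <= 52 is p_3/q_3 = 107/17.
The closest fraction with denominator <= 52 is either p_3/q_3 or the intermediate fraction (k*p_3 + p_2)/(k*q_3 + q_2) with the largest k >= 1 whose denominator stays <= 52; these approach x as k grows, and every other convergent or intermediate fraction in range is farther away.
Largest k: floor((52 - q_2)/q_3) = floor((52 - 7)/17) = 2.
That gives (2*107 + 44)/(2*17 + 7) = 258/41.
Compare the errors: |x - 107/17| = |472*17 - 107*75|/(75*17) = 1/1275, and |x - 258/41| = |472*41 - 258*75|/(75*41) = 2/3075.
Cross-multiplying, 2*1275 = 2550 < 3075 = 1*3075, so 2/3075 is smaller: the intermediate fraction 258/41 is closer to x than 107/17.

258/41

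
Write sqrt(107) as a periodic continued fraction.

Write x_i = (sqrt(107) + m_i)/d_i with (m_0, d_0) = (0, 1). a_0 = floor(sqrt(107)) = 10, since 10^2 = 100 <= 107 < 121 = 11^2.
Iterate m_{i+1} = d_i*a_i - m_i, d_{i+1} = (107 - m_{i+1}^2)/d_i, a_{i+1} = floor((a_0 + m_{i+1})/d_{i+1}):
  m_1 = 1*10 - 0 = 10, d_1 = (107 - 10^2)/1 = 7/1 = 7, a_1 = floor((10 + 10)/7) = 2.
  m_2 = 7*2 - 10 = 4, d_2 = (107 - 4^2)/7 = 91/7 = 13, a_2 = floor((10 + 4)/13) = 1.
  m_3 = 13*1 - 4 = 9, d_3 = (107 - 9^2)/13 = 26/13 = 2, a_3 = floor((10 + 9)/2) = 9.
  m_4 = 2*9 - 9 = 9, d_4 = (107 - 9^2)/2 = 26/2 = 13, a_4 = floor((10 + 9)/13) = 1.
  m_5 = 13*1 - 9 = 4, d_5 = (107 - 4^2)/13 = 91/13 = 7, a_5 = floor((10 + 4)/7) = 2.
  m_6 = 7*2 - 4 = 10, d_6 = (107 - 10^2)/7 = 7/7 = 1, a_6 = floor((10 + 10)/1) = 20.
  m_7 = 1*20 - 10 = 10, d_7 = (107 - 10^2)/1 = 7/1 = 7: (m_7, d_7) = (m_1, d_1) = (10, 7), so from here the quotients repeat a_1, ..., a_6; the period length is 6.
Hence the expansion of sqrt(107) is a_0 = 10 followed by the repeating block 2, 1, 9, 1, 2, 20 (period 6).

[10; (2, 1, 9, 1, 2, 20)]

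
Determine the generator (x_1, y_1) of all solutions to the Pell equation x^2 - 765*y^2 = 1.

First expand sqrt(765) as a continued fraction. With x_i = (sqrt(765) + m_i)/d_i and (m_0, d_0) = (0, 1): a_0 = floor(sqrt(765)) = 27, since 27^2 = 729 <= 765 < 784 = 28^2.
Iterate m_{i+1} = d_i*a_i - m_i, d_{i+1} = (765 - m_{i+1}^2)/d_i, a_{i+1} = floor((a_0 + m_{i+1})/d_{i+1}):
  m_1 = 1*27 - 0 = 27, d_1 = (765 - 27^2)/1 = 36/1 = 36, a_1 = floor((27 + 27)/36) = 1.
  m_2 = 36*1 - 27 = 9, d_2 = (765 - 9^2)/36 = 684/36 = 19, a_2 = floor((27 + 9)/19) = 1.
  m_3 = 19*1 - 9 = 10, d_3 = (765 - 10^2)/19 = 665/19 = 35, a_3 = floor((27 + 10)/35) = 1.
  m_4 = 35*1 - 10 = 25, d_4 = (765 - 25^2)/35 = 140/35 = 4, a_4 = floor((27 + 25)/4) = 13.
  m_5 = 4*13 - 25 = 27, d_5 = (765 - 27^2)/4 = 36/4 = 9, a_5 = floor((27 + 27)/9) = 6.
  m_6 = 9*6 - 27 = 27, d_6 = (765 - 27^2)/9 = 36/9 = 4, a_6 = floor((27 + 27)/4) = 13.
  m_7 = 4*13 - 27 = 25, d_7 = (765 - 25^2)/4 = 140/4 = 35, a_7 = floor((27 + 25)/35) = 1.
  m_8 = 35*1 - 25 = 10, d_8 = (765 - 10^2)/35 = 665/35 = 19, a_8 = floor((27 + 10)/19) = 1.
  m_9 = 19*1 - 10 = 9, d_9 = (765 - 9^2)/19 = 684/19 = 36, a_9 = floor((27 + 9)/36) = 1.
  m_10 = 36*1 - 9 = 27, d_10 = (765 - 27^2)/36 = 36/36 = 1, a_10 = floor((27 + 27)/1) = 54.
  m_11 = 1*54 - 27 = 27, d_11 = (765 - 27^2)/1 = 36/1 = 36: (m_11, d_11) = (m_1, d_1) = (27, 36), so from here the quotients repeat a_1, ..., a_10; the period length is 10.
So sqrt(765) = [27; (1, 1, 1, 13, 6, 13, 1, 1, 1, 54)] with period length k = 10.
k is even, so the fundamental solution of x^2 - 765y^2 = 1 is (p_{k-1}, q_{k-1}) = (p_9, q_9); compute convergents through index 9.
Convergents (p_i = a_i*p_{i-1} + p_{i-2}, q_i = a_i*q_{i-1} + q_{i-2} with p_{-2}=0, p_{-1}=1, q_{-2}=1, q_{-1}=0):
  i=0: a_0=27, p_0 = 27*1 + 0 = 27, q_0 = 27*0 + 1 = 1.
  i=1: a_1=1, p_1 = 1*27 + 1 = 28, q_1 = 1*1 + 0 = 1.
  i=2: a_2=1, p_2 = 1*28 + 27 = 55, q_2 = 1*1 + 1 = 2.
  i=3: a_3=1, p_3 = 1*55 + 28 = 83, q_3 = 1*2 + 1 = 3.
  i=4: a_4=13, p_4 = 13*83 + 55 = 1134, q_4 = 13*3 + 2 = 41.
  i=5: a_5=6, p_5 = 6*1134 + 83 = 6887, q_5 = 6*41 + 3 = 249.
  i=6: a_6=13, p_6 = 13*6887 + 1134 = 90665, q_6 = 13*249 + 41 = 3278.
  i=7: a_7=1, p_7 = 1*90665 + 6887 = 97552, q_7 = 1*3278 + 249 = 3527.
  i=8: a_8=1, p_8 = 1*97552 + 90665 = 188217, q_8 = 1*3527 + 3278 = 6805.
  i=9: a_9=1, p_9 = 1*188217 + 97552 = 285769, q_9 = 1*6805 + 3527 = 10332.
Check: 285769^2 - 765*10332^2 = 81663921361 - 81663921360 = 1, so (x, y) = (285769, 10332) solves the equation, and by the theorem it is the least positive solution.

(x, y) = (285769, 10332)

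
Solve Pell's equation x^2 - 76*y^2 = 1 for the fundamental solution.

(x, y) = (57799, 6630)

First expand sqrt(76) as a continued fraction. With x_i = (sqrt(76) + m_i)/d_i and (m_0, d_0) = (0, 1): a_0 = floor(sqrt(76)) = 8, since 8^2 = 64 <= 76 < 81 = 9^2.
Iterate m_{i+1} = d_i*a_i - m_i, d_{i+1} = (76 - m_{i+1}^2)/d_i, a_{i+1} = floor((a_0 + m_{i+1})/d_{i+1}):
  m_1 = 1*8 - 0 = 8, d_1 = (76 - 8^2)/1 = 12/1 = 12, a_1 = floor((8 + 8)/12) = 1.
  m_2 = 12*1 - 8 = 4, d_2 = (76 - 4^2)/12 = 60/12 = 5, a_2 = floor((8 + 4)/5) = 2.
  m_3 = 5*2 - 4 = 6, d_3 = (76 - 6^2)/5 = 40/5 = 8, a_3 = floor((8 + 6)/8) = 1.
  m_4 = 8*1 - 6 = 2, d_4 = (76 - 2^2)/8 = 72/8 = 9, a_4 = floor((8 + 2)/9) = 1.
  m_5 = 9*1 - 2 = 7, d_5 = (76 - 7^2)/9 = 27/9 = 3, a_5 = floor((8 + 7)/3) = 5.
  m_6 = 3*5 - 7 = 8, d_6 = (76 - 8^2)/3 = 12/3 = 4, a_6 = floor((8 + 8)/4) = 4.
  m_7 = 4*4 - 8 = 8, d_7 = (76 - 8^2)/4 = 12/4 = 3, a_7 = floor((8 + 8)/3) = 5.
  m_8 = 3*5 - 8 = 7, d_8 = (76 - 7^2)/3 = 27/3 = 9, a_8 = floor((8 + 7)/9) = 1.
  m_9 = 9*1 - 7 = 2, d_9 = (76 - 2^2)/9 = 72/9 = 8, a_9 = floor((8 + 2)/8) = 1.
  m_10 = 8*1 - 2 = 6, d_10 = (76 - 6^2)/8 = 40/8 = 5, a_10 = floor((8 + 6)/5) = 2.
  m_11 = 5*2 - 6 = 4, d_11 = (76 - 4^2)/5 = 60/5 = 12, a_11 = floor((8 + 4)/12) = 1.
  m_12 = 12*1 - 4 = 8, d_12 = (76 - 8^2)/12 = 12/12 = 1, a_12 = floor((8 + 8)/1) = 16.
  m_13 = 1*16 - 8 = 8, d_13 = (76 - 8^2)/1 = 12/1 = 12: (m_13, d_13) = (m_1, d_1) = (8, 12), so from here the quotients repeat a_1, ..., a_12; the period length is 12.
So sqrt(76) = [8; (1, 2, 1, 1, 5, 4, 5, 1, 1, 2, 1, 16)] with period length k = 12.
k is even, so the fundamental solution of x^2 - 76y^2 = 1 is (p_{k-1}, q_{k-1}) = (p_11, q_11); compute convergents through index 11.
Convergents (p_i = a_i*p_{i-1} + p_{i-2}, q_i = a_i*q_{i-1} + q_{i-2} with p_{-2}=0, p_{-1}=1, q_{-2}=1, q_{-1}=0):
  i=0: a_0=8, p_0 = 8*1 + 0 = 8, q_0 = 8*0 + 1 = 1.
  i=1: a_1=1, p_1 = 1*8 + 1 = 9, q_1 = 1*1 + 0 = 1.
  i=2: a_2=2, p_2 = 2*9 + 8 = 26, q_2 = 2*1 + 1 = 3.
  i=3: a_3=1, p_3 = 1*26 + 9 = 35, q_3 = 1*3 + 1 = 4.
  i=4: a_4=1, p_4 = 1*35 + 26 = 61, q_4 = 1*4 + 3 = 7.
  i=5: a_5=5, p_5 = 5*61 + 35 = 340, q_5 = 5*7 + 4 = 39.
  i=6: a_6=4, p_6 = 4*340 + 61 = 1421, q_6 = 4*39 + 7 = 163.
  i=7: a_7=5, p_7 = 5*1421 + 340 = 7445, q_7 = 5*163 + 39 = 854.
  i=8: a_8=1, p_8 = 1*7445 + 1421 = 8866, q_8 = 1*854 + 163 = 1017.
  i=9: a_9=1, p_9 = 1*8866 + 7445 = 16311, q_9 = 1*1017 + 854 = 1871.
  i=10: a_10=2, p_10 = 2*16311 + 8866 = 41488, q_10 = 2*1871 + 1017 = 4759.
  i=11: a_11=1, p_11 = 1*41488 + 16311 = 57799, q_11 = 1*4759 + 1871 = 6630.
Check: 57799^2 - 76*6630^2 = 3340724401 - 3340724400 = 1, so (x, y) = (57799, 6630) solves the equation, and by the theorem it is the least positive solution.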